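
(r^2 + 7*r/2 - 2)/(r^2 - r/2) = (r + 4)/r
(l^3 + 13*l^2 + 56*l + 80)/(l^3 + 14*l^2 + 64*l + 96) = (l + 5)/(l + 6)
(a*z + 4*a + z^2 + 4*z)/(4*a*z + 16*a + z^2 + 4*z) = (a + z)/(4*a + z)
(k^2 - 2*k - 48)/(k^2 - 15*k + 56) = (k + 6)/(k - 7)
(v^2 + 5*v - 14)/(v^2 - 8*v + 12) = (v + 7)/(v - 6)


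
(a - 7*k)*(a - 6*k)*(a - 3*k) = a^3 - 16*a^2*k + 81*a*k^2 - 126*k^3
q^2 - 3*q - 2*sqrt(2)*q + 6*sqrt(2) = (q - 3)*(q - 2*sqrt(2))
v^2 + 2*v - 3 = (v - 1)*(v + 3)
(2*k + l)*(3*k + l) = 6*k^2 + 5*k*l + l^2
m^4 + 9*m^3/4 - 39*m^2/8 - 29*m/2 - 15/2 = (m - 5/2)*(m + 3/4)*(m + 2)^2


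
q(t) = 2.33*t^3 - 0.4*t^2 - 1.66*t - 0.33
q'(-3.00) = 63.65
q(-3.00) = -61.86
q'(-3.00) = 63.65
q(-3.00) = -61.86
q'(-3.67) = 95.42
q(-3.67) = -114.80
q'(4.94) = 164.97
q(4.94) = 262.60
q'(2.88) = 54.01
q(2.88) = 47.23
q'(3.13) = 64.32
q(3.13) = 62.00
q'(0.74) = 1.58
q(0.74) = -0.83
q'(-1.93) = 25.92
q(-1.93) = -15.37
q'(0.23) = -1.47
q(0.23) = -0.70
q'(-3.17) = 71.12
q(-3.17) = -73.31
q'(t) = 6.99*t^2 - 0.8*t - 1.66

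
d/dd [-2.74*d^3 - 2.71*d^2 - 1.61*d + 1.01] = -8.22*d^2 - 5.42*d - 1.61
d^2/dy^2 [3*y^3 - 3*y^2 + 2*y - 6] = 18*y - 6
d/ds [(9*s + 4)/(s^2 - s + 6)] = (9*s^2 - 9*s - (2*s - 1)*(9*s + 4) + 54)/(s^2 - s + 6)^2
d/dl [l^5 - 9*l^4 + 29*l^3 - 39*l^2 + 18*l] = 5*l^4 - 36*l^3 + 87*l^2 - 78*l + 18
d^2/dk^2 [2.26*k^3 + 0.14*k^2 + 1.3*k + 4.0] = 13.56*k + 0.28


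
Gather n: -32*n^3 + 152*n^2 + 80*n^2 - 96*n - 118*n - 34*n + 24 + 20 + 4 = -32*n^3 + 232*n^2 - 248*n + 48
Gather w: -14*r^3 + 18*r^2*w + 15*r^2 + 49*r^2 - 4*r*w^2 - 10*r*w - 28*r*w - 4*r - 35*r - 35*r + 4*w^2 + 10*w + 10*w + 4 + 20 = -14*r^3 + 64*r^2 - 74*r + w^2*(4 - 4*r) + w*(18*r^2 - 38*r + 20) + 24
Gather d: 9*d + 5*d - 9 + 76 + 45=14*d + 112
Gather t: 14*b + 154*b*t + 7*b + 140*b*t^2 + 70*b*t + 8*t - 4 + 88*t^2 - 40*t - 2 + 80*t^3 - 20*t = 21*b + 80*t^3 + t^2*(140*b + 88) + t*(224*b - 52) - 6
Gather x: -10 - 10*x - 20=-10*x - 30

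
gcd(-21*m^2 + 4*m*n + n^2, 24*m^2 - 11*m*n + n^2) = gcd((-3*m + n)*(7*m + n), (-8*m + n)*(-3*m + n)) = 3*m - n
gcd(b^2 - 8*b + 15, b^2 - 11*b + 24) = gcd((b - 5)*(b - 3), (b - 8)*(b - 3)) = b - 3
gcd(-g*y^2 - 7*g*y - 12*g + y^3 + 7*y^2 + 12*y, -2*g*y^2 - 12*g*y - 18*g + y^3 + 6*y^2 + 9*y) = y + 3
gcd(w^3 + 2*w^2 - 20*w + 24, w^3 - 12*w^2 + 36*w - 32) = w^2 - 4*w + 4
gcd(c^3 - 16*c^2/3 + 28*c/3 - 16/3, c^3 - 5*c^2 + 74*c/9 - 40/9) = c^2 - 10*c/3 + 8/3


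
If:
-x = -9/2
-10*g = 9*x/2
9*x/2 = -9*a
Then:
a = -9/4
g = -81/40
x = 9/2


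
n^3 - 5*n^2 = n^2*(n - 5)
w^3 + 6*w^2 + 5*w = w*(w + 1)*(w + 5)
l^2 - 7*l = l*(l - 7)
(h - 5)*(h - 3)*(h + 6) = h^3 - 2*h^2 - 33*h + 90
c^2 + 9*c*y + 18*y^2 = (c + 3*y)*(c + 6*y)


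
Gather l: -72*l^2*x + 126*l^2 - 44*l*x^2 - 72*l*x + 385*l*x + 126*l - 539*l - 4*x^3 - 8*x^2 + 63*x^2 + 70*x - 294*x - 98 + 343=l^2*(126 - 72*x) + l*(-44*x^2 + 313*x - 413) - 4*x^3 + 55*x^2 - 224*x + 245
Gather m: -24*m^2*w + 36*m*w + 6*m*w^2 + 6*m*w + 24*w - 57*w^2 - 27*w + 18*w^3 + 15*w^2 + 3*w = -24*m^2*w + m*(6*w^2 + 42*w) + 18*w^3 - 42*w^2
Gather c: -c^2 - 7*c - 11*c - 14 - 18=-c^2 - 18*c - 32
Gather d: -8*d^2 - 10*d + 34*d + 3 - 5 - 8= -8*d^2 + 24*d - 10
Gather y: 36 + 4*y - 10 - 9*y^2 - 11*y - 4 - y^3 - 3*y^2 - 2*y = -y^3 - 12*y^2 - 9*y + 22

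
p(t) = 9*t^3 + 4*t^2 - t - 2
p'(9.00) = 2258.00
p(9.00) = 6874.00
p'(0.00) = -1.00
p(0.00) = -2.00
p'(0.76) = 20.68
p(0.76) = 3.50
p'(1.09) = 39.80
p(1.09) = 13.32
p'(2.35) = 166.91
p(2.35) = 134.54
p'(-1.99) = 90.00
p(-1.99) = -55.09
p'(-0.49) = 1.56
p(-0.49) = -1.61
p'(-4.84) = 592.77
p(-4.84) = -923.88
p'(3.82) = 423.55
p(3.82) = 554.24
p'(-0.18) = -1.57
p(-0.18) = -1.74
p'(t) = 27*t^2 + 8*t - 1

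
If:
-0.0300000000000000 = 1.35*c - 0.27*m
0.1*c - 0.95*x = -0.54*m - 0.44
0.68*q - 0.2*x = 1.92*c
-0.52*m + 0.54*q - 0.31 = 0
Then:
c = -0.47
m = -2.23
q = -1.57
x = -0.85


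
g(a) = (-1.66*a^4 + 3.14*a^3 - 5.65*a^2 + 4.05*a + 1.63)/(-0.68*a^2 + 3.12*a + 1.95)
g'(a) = (1.36*a - 3.12)*(-1.66*a^4 + 3.14*a^3 - 5.65*a^2 + 4.05*a + 1.63)/(-0.68*a^2 + 3.12*a + 1.95)^2 + (-6.64*a^3 + 9.42*a^2 - 11.3*a + 4.05)/(-0.68*a^2 + 3.12*a + 1.95) = (2.2576*a^5 - 17.6728*a^4 + 6.6456*a^3 + 3.495*a^2 - 19.8182*a + 2.8119)/(0.4624*a^4 - 4.2432*a^3 + 7.0824*a^2 + 12.168*a + 3.8025)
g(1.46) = -0.45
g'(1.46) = -2.48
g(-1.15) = 7.16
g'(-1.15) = -2.38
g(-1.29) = 7.59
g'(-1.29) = -3.61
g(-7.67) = 121.38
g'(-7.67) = -32.20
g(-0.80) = 7.66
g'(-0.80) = 9.89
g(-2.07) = 12.03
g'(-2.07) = -7.45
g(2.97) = -15.92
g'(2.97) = -25.87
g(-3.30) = 24.31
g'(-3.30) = -12.54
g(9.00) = 360.15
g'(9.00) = 35.55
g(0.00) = 0.84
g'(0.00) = 0.74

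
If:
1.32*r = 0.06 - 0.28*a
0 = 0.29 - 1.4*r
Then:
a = -0.76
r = 0.21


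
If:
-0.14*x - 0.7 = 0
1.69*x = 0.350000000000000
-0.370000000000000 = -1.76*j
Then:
No Solution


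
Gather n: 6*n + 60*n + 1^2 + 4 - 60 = 66*n - 55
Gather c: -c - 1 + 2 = 1 - c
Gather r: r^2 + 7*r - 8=r^2 + 7*r - 8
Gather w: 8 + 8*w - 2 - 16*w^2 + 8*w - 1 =-16*w^2 + 16*w + 5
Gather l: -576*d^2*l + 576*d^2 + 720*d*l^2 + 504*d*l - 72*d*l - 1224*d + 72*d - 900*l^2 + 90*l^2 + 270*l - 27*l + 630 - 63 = 576*d^2 - 1152*d + l^2*(720*d - 810) + l*(-576*d^2 + 432*d + 243) + 567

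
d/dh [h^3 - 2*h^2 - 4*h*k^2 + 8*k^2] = 3*h^2 - 4*h - 4*k^2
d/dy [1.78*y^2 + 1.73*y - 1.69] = 3.56*y + 1.73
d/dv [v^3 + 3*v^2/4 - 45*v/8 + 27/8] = 3*v^2 + 3*v/2 - 45/8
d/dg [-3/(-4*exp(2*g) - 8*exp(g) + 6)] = -6*(exp(g) + 1)*exp(g)/(2*exp(2*g) + 4*exp(g) - 3)^2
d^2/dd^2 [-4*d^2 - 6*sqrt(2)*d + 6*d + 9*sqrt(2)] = -8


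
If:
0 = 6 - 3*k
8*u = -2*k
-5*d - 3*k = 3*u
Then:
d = -9/10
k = 2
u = -1/2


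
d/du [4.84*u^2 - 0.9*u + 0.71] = 9.68*u - 0.9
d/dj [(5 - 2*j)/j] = -5/j^2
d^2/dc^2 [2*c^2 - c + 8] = 4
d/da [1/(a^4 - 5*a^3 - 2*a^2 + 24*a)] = (-4*a^3 + 15*a^2 + 4*a - 24)/(a^2*(a^3 - 5*a^2 - 2*a + 24)^2)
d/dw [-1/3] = 0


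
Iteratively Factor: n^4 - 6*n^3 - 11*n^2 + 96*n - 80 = (n - 4)*(n^3 - 2*n^2 - 19*n + 20) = (n - 5)*(n - 4)*(n^2 + 3*n - 4) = (n - 5)*(n - 4)*(n + 4)*(n - 1)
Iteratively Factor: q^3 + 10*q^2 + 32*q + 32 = (q + 4)*(q^2 + 6*q + 8) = (q + 4)^2*(q + 2)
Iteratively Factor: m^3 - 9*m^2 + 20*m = (m - 4)*(m^2 - 5*m) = (m - 5)*(m - 4)*(m)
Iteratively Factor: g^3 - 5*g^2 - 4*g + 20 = (g - 5)*(g^2 - 4) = (g - 5)*(g + 2)*(g - 2)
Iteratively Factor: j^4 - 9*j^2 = (j)*(j^3 - 9*j) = j^2*(j^2 - 9) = j^2*(j + 3)*(j - 3)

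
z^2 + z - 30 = (z - 5)*(z + 6)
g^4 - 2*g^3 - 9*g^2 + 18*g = g*(g - 3)*(g - 2)*(g + 3)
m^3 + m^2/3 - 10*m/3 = m*(m - 5/3)*(m + 2)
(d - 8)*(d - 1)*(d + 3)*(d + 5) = d^4 - d^3 - 49*d^2 - 71*d + 120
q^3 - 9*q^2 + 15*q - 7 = (q - 7)*(q - 1)^2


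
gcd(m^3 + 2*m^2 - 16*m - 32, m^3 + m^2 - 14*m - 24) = m^2 - 2*m - 8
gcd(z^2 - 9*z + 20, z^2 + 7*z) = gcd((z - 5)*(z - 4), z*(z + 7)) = 1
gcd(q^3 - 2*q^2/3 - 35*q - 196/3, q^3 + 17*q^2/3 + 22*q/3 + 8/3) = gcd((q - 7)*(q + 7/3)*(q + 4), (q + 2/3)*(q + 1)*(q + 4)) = q + 4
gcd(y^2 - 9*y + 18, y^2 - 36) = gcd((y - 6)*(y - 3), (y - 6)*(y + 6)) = y - 6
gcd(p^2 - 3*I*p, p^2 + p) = p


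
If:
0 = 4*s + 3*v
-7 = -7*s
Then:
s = 1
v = -4/3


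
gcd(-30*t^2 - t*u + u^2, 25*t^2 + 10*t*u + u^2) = 5*t + u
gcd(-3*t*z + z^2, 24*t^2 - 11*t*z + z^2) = -3*t + z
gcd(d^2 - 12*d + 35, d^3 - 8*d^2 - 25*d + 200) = d - 5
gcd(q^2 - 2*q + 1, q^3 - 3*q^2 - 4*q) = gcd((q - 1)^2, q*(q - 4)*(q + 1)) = 1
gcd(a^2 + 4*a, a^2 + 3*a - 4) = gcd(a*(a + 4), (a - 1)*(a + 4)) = a + 4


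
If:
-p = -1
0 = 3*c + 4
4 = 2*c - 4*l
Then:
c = -4/3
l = -5/3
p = 1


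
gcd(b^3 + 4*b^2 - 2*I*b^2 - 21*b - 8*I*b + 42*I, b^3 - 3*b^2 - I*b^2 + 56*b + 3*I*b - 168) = b - 3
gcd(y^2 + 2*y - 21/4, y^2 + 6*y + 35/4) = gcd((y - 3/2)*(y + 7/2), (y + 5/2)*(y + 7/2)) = y + 7/2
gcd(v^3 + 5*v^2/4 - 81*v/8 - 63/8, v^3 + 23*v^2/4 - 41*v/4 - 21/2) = v + 3/4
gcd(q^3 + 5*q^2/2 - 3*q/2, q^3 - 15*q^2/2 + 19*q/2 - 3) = q - 1/2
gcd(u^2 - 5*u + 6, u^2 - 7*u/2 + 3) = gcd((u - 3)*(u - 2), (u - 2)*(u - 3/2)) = u - 2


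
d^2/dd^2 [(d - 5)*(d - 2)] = 2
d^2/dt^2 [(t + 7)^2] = 2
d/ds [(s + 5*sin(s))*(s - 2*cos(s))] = (s + 5*sin(s))*(2*sin(s) + 1) + (s - 2*cos(s))*(5*cos(s) + 1)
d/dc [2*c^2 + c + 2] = 4*c + 1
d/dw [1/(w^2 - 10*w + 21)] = 2*(5 - w)/(w^2 - 10*w + 21)^2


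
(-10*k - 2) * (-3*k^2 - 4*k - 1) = 30*k^3 + 46*k^2 + 18*k + 2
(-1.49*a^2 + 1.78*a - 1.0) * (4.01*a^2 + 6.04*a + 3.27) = -5.9749*a^4 - 1.8618*a^3 + 1.8689*a^2 - 0.2194*a - 3.27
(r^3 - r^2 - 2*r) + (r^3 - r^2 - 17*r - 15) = 2*r^3 - 2*r^2 - 19*r - 15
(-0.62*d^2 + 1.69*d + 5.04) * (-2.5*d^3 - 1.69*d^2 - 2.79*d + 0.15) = 1.55*d^5 - 3.1772*d^4 - 13.7263*d^3 - 13.3257*d^2 - 13.8081*d + 0.756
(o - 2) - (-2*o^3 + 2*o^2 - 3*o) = 2*o^3 - 2*o^2 + 4*o - 2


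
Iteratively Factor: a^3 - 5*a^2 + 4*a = (a - 1)*(a^2 - 4*a) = a*(a - 1)*(a - 4)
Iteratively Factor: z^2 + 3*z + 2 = (z + 2)*(z + 1)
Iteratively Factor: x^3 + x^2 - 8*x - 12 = (x - 3)*(x^2 + 4*x + 4) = (x - 3)*(x + 2)*(x + 2)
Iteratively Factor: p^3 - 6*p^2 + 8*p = (p - 2)*(p^2 - 4*p) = (p - 4)*(p - 2)*(p)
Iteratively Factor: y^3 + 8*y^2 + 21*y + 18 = (y + 3)*(y^2 + 5*y + 6) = (y + 3)^2*(y + 2)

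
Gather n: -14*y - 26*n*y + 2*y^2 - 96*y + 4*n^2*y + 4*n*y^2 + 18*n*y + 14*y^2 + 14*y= 4*n^2*y + n*(4*y^2 - 8*y) + 16*y^2 - 96*y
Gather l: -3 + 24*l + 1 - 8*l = 16*l - 2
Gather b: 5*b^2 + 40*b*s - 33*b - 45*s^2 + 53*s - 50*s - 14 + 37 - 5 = 5*b^2 + b*(40*s - 33) - 45*s^2 + 3*s + 18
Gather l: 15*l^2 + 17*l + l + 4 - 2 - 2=15*l^2 + 18*l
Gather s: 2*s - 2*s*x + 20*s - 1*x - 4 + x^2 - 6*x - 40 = s*(22 - 2*x) + x^2 - 7*x - 44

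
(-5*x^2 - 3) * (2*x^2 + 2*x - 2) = -10*x^4 - 10*x^3 + 4*x^2 - 6*x + 6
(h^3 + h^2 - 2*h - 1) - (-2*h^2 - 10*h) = h^3 + 3*h^2 + 8*h - 1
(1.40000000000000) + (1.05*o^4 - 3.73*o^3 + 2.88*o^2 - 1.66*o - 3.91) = 1.05*o^4 - 3.73*o^3 + 2.88*o^2 - 1.66*o - 2.51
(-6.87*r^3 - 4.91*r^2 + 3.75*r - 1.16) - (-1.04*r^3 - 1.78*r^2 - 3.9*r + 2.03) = -5.83*r^3 - 3.13*r^2 + 7.65*r - 3.19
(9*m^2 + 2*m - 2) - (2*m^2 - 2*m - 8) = 7*m^2 + 4*m + 6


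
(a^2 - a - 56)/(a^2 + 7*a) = (a - 8)/a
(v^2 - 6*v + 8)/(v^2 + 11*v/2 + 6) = 2*(v^2 - 6*v + 8)/(2*v^2 + 11*v + 12)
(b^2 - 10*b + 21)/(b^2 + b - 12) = (b - 7)/(b + 4)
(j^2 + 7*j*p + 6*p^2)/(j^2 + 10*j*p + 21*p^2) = (j^2 + 7*j*p + 6*p^2)/(j^2 + 10*j*p + 21*p^2)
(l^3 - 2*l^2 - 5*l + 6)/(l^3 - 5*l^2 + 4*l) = (l^2 - l - 6)/(l*(l - 4))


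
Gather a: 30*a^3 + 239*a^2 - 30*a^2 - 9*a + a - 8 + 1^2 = 30*a^3 + 209*a^2 - 8*a - 7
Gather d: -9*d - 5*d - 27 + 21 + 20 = 14 - 14*d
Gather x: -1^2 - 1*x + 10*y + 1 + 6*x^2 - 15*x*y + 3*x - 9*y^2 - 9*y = 6*x^2 + x*(2 - 15*y) - 9*y^2 + y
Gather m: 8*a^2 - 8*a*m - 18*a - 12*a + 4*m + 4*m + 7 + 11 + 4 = 8*a^2 - 30*a + m*(8 - 8*a) + 22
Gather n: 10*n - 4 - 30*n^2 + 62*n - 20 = -30*n^2 + 72*n - 24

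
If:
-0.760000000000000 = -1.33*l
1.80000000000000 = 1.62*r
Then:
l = 0.57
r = 1.11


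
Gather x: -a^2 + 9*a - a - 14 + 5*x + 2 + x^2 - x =-a^2 + 8*a + x^2 + 4*x - 12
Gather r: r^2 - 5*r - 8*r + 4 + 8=r^2 - 13*r + 12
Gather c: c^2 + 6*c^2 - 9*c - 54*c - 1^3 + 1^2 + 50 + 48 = 7*c^2 - 63*c + 98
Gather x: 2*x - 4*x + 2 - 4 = -2*x - 2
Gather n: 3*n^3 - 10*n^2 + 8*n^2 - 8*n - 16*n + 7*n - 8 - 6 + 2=3*n^3 - 2*n^2 - 17*n - 12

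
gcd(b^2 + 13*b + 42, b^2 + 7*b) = b + 7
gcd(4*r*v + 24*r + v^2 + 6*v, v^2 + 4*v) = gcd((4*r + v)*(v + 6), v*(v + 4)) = 1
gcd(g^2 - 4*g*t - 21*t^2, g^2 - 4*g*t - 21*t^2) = -g^2 + 4*g*t + 21*t^2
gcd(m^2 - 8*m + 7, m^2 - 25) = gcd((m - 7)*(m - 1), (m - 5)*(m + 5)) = 1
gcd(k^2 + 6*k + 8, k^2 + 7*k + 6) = 1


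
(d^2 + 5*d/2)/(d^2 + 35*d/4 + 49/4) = 2*d*(2*d + 5)/(4*d^2 + 35*d + 49)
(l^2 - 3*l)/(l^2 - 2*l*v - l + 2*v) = l*(l - 3)/(l^2 - 2*l*v - l + 2*v)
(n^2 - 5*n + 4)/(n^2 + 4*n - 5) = (n - 4)/(n + 5)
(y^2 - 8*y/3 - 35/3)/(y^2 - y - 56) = (-y^2 + 8*y/3 + 35/3)/(-y^2 + y + 56)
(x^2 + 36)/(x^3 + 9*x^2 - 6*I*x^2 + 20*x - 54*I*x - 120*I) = (x + 6*I)/(x^2 + 9*x + 20)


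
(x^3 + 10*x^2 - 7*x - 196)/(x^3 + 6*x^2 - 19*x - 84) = (x + 7)/(x + 3)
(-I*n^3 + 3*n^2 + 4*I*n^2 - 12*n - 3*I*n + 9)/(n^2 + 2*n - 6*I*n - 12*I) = (-I*n^3 + n^2*(3 + 4*I) + n*(-12 - 3*I) + 9)/(n^2 + n*(2 - 6*I) - 12*I)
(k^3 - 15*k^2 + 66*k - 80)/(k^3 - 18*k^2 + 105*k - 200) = (k - 2)/(k - 5)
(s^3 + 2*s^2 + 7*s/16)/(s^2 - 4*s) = (s^2 + 2*s + 7/16)/(s - 4)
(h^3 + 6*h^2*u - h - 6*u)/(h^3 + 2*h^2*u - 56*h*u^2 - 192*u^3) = (1 - h^2)/(-h^2 + 4*h*u + 32*u^2)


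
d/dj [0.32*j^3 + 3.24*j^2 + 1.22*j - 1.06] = 0.96*j^2 + 6.48*j + 1.22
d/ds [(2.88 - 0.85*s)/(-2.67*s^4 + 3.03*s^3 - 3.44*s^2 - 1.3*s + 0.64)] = (-6.8085*s^4 + 35.9094*s^3 - 29.1032*s^2 + 19.8144*s + 3.2)/(7.1289*s^8 - 16.1802*s^7 + 27.5505*s^6 - 13.9044*s^5 + 0.537999999999998*s^4 + 12.8224*s^3 - 2.7132*s^2 - 1.664*s + 0.4096)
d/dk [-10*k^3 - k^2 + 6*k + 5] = -30*k^2 - 2*k + 6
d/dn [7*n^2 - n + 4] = 14*n - 1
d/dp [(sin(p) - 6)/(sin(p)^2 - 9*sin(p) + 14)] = (12*sin(p) + cos(p)^2 - 41)*cos(p)/(sin(p)^2 - 9*sin(p) + 14)^2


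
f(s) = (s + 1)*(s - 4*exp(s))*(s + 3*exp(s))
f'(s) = (1 - 4*exp(s))*(s + 1)*(s + 3*exp(s)) + (s + 1)*(s - 4*exp(s))*(3*exp(s) + 1) + (s - 4*exp(s))*(s + 3*exp(s))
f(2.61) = -8114.89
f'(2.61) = -18428.97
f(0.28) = -27.26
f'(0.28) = -76.53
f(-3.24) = -23.76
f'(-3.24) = 25.01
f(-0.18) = -6.72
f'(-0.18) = -22.78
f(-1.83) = -2.77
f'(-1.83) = 6.77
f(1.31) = -388.01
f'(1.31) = -943.20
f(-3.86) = -42.83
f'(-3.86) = 36.91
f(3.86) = -132210.62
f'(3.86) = -291072.63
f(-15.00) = -3150.00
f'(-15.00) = 645.00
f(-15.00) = -3150.00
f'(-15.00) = 645.00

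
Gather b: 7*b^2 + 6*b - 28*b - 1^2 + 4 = 7*b^2 - 22*b + 3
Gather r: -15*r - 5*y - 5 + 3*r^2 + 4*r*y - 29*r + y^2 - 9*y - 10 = 3*r^2 + r*(4*y - 44) + y^2 - 14*y - 15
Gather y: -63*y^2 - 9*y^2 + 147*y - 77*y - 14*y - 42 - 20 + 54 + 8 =-72*y^2 + 56*y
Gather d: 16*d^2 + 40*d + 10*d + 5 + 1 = 16*d^2 + 50*d + 6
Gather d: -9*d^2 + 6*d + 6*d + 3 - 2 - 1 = -9*d^2 + 12*d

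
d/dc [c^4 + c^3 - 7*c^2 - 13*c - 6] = 4*c^3 + 3*c^2 - 14*c - 13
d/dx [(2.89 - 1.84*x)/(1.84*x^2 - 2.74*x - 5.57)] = (3.3856*x^2 - 10.6352*x + 18.1674)/(3.3856*x^4 - 10.0832*x^3 - 12.99*x^2 + 30.5236*x + 31.0249)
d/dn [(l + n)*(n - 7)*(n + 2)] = 2*l*n - 5*l + 3*n^2 - 10*n - 14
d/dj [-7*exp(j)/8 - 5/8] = -7*exp(j)/8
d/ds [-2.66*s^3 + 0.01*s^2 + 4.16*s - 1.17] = -7.98*s^2 + 0.02*s + 4.16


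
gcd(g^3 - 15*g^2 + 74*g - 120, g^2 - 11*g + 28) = g - 4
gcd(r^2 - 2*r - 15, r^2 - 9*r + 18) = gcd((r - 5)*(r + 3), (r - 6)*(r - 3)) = 1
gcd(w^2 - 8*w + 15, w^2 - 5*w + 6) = w - 3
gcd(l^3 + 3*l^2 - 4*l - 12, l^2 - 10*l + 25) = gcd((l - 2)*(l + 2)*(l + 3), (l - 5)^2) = 1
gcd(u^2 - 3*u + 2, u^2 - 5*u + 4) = u - 1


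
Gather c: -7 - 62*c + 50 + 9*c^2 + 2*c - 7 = 9*c^2 - 60*c + 36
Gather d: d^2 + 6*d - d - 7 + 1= d^2 + 5*d - 6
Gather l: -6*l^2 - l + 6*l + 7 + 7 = -6*l^2 + 5*l + 14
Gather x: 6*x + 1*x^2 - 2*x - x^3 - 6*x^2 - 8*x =-x^3 - 5*x^2 - 4*x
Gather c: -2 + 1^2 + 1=0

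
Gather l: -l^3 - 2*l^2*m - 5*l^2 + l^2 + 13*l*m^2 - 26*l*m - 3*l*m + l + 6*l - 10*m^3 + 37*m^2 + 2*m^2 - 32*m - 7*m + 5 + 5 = -l^3 + l^2*(-2*m - 4) + l*(13*m^2 - 29*m + 7) - 10*m^3 + 39*m^2 - 39*m + 10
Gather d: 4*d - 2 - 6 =4*d - 8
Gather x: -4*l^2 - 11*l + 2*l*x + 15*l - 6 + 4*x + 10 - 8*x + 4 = -4*l^2 + 4*l + x*(2*l - 4) + 8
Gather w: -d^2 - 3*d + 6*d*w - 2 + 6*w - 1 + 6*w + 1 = -d^2 - 3*d + w*(6*d + 12) - 2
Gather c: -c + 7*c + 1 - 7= 6*c - 6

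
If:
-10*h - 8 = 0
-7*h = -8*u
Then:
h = -4/5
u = -7/10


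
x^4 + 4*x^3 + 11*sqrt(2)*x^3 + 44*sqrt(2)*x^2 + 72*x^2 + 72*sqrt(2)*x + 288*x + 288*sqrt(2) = (x + 4)*(x + 2*sqrt(2))*(x + 3*sqrt(2))*(x + 6*sqrt(2))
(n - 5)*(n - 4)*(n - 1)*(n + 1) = n^4 - 9*n^3 + 19*n^2 + 9*n - 20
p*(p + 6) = p^2 + 6*p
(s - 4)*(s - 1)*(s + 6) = s^3 + s^2 - 26*s + 24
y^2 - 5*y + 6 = (y - 3)*(y - 2)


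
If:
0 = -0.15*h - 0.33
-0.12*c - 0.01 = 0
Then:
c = -0.08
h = -2.20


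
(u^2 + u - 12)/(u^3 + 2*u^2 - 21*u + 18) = (u + 4)/(u^2 + 5*u - 6)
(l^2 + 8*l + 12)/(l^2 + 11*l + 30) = (l + 2)/(l + 5)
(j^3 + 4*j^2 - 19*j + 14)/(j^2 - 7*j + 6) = (j^2 + 5*j - 14)/(j - 6)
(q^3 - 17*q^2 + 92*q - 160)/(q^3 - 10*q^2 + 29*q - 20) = (q - 8)/(q - 1)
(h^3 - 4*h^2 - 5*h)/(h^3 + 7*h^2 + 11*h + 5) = h*(h - 5)/(h^2 + 6*h + 5)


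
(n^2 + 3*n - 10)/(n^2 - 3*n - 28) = (-n^2 - 3*n + 10)/(-n^2 + 3*n + 28)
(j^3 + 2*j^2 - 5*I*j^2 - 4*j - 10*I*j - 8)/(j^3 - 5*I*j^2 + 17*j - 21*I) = (j^2 + j*(2 - 4*I) - 8*I)/(j^2 - 4*I*j + 21)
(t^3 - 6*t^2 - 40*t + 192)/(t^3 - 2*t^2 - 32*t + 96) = (t - 8)/(t - 4)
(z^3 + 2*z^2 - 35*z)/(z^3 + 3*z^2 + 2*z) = (z^2 + 2*z - 35)/(z^2 + 3*z + 2)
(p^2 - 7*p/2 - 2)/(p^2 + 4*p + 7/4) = 2*(p - 4)/(2*p + 7)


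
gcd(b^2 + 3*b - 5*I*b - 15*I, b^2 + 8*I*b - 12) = 1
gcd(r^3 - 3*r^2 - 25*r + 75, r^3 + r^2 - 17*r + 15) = r^2 + 2*r - 15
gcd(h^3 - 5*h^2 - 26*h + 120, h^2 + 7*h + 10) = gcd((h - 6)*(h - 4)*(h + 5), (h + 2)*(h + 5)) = h + 5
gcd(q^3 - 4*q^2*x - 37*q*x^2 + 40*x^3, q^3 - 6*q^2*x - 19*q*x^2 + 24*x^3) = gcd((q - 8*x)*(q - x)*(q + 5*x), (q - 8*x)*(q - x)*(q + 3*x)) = q^2 - 9*q*x + 8*x^2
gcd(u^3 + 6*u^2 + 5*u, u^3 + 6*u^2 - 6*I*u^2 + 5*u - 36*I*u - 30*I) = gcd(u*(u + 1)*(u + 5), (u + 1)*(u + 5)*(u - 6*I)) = u^2 + 6*u + 5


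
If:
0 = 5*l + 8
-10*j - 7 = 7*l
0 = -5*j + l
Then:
No Solution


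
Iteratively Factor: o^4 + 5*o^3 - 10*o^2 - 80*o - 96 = (o + 3)*(o^3 + 2*o^2 - 16*o - 32) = (o + 2)*(o + 3)*(o^2 - 16) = (o + 2)*(o + 3)*(o + 4)*(o - 4)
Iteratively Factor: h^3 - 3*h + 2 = (h + 2)*(h^2 - 2*h + 1) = (h - 1)*(h + 2)*(h - 1)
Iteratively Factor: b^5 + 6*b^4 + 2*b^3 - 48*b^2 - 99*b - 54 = (b - 3)*(b^4 + 9*b^3 + 29*b^2 + 39*b + 18) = (b - 3)*(b + 3)*(b^3 + 6*b^2 + 11*b + 6) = (b - 3)*(b + 1)*(b + 3)*(b^2 + 5*b + 6) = (b - 3)*(b + 1)*(b + 2)*(b + 3)*(b + 3)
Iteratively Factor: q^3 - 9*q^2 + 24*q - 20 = (q - 5)*(q^2 - 4*q + 4) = (q - 5)*(q - 2)*(q - 2)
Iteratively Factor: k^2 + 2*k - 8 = (k - 2)*(k + 4)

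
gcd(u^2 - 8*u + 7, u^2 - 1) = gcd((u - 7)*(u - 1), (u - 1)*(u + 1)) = u - 1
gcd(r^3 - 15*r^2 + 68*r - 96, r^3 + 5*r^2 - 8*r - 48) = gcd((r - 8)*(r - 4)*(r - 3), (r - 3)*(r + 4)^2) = r - 3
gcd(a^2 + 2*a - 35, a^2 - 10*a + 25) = a - 5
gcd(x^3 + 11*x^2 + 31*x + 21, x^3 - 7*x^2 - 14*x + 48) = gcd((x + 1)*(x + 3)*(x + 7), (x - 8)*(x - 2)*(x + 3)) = x + 3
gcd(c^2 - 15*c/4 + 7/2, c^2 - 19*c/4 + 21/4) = c - 7/4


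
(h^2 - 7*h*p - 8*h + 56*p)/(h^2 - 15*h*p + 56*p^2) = (8 - h)/(-h + 8*p)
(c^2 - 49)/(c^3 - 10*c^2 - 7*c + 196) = (c + 7)/(c^2 - 3*c - 28)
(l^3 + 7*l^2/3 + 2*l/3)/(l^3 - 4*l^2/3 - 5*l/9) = 3*(l + 2)/(3*l - 5)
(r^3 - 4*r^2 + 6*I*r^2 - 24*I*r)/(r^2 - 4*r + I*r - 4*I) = r*(r + 6*I)/(r + I)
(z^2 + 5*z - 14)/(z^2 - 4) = (z + 7)/(z + 2)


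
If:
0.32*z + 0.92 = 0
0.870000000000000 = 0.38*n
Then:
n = 2.29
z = -2.88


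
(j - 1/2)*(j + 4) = j^2 + 7*j/2 - 2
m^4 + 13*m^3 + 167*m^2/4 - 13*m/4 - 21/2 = (m - 1/2)*(m + 1/2)*(m + 6)*(m + 7)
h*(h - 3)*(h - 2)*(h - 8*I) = h^4 - 5*h^3 - 8*I*h^3 + 6*h^2 + 40*I*h^2 - 48*I*h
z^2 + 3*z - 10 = (z - 2)*(z + 5)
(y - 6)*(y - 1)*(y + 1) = y^3 - 6*y^2 - y + 6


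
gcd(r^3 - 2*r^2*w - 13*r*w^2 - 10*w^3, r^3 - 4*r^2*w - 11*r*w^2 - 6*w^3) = r + w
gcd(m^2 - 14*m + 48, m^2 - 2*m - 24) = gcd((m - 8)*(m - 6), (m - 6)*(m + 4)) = m - 6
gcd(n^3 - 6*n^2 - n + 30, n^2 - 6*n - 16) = n + 2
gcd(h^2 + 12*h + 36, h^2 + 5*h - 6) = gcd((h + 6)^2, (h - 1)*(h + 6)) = h + 6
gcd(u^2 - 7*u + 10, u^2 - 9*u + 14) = u - 2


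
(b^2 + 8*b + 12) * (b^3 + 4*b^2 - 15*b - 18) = b^5 + 12*b^4 + 29*b^3 - 90*b^2 - 324*b - 216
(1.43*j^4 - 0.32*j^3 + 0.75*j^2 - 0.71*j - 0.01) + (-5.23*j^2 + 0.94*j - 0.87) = 1.43*j^4 - 0.32*j^3 - 4.48*j^2 + 0.23*j - 0.88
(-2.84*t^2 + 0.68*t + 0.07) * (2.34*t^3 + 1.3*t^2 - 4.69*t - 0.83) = -6.6456*t^5 - 2.1008*t^4 + 14.3674*t^3 - 0.741000000000001*t^2 - 0.8927*t - 0.0581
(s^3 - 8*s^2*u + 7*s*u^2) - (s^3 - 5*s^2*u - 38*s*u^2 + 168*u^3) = -3*s^2*u + 45*s*u^2 - 168*u^3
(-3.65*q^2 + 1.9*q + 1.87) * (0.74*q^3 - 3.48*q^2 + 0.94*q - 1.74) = -2.701*q^5 + 14.108*q^4 - 8.6592*q^3 + 1.6294*q^2 - 1.5482*q - 3.2538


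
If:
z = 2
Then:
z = 2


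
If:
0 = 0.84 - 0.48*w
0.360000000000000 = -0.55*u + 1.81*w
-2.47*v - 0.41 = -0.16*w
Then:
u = 5.10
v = -0.05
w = 1.75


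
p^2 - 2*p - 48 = (p - 8)*(p + 6)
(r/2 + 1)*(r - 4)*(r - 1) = r^3/2 - 3*r^2/2 - 3*r + 4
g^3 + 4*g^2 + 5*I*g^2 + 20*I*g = g*(g + 4)*(g + 5*I)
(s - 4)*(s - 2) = s^2 - 6*s + 8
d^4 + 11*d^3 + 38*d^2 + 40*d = d*(d + 2)*(d + 4)*(d + 5)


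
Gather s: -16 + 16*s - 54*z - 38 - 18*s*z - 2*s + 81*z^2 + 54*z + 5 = s*(14 - 18*z) + 81*z^2 - 49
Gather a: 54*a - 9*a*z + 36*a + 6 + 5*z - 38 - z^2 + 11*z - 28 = a*(90 - 9*z) - z^2 + 16*z - 60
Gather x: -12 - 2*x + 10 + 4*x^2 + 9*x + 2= 4*x^2 + 7*x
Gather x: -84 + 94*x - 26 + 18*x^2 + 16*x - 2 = 18*x^2 + 110*x - 112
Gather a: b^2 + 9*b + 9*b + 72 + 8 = b^2 + 18*b + 80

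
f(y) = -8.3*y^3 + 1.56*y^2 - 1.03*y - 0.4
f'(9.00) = -1989.85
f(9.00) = -5934.01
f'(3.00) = -215.77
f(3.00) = -213.55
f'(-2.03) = -109.97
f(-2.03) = 77.55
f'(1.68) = -66.07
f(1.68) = -37.08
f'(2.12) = -106.33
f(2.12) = -74.66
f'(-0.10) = -1.59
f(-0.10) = -0.27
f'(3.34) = -268.38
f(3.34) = -295.69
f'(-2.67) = -186.87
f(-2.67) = 171.45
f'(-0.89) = -23.53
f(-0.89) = 7.60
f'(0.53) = -6.37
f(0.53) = -1.74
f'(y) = -24.9*y^2 + 3.12*y - 1.03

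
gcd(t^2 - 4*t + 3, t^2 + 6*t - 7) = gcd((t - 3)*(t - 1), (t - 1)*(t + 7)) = t - 1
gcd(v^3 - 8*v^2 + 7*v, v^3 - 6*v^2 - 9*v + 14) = v^2 - 8*v + 7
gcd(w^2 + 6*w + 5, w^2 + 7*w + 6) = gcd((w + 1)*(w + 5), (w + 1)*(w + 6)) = w + 1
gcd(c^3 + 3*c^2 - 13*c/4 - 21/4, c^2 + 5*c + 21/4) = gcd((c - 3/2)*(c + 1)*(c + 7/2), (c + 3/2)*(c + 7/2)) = c + 7/2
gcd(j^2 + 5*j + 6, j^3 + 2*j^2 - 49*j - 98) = j + 2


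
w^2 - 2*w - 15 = (w - 5)*(w + 3)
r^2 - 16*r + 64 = (r - 8)^2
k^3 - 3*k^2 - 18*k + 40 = (k - 5)*(k - 2)*(k + 4)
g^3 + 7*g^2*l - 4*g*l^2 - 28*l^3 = (g - 2*l)*(g + 2*l)*(g + 7*l)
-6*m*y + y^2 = y*(-6*m + y)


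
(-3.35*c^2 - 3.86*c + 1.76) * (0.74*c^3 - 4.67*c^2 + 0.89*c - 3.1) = -2.479*c^5 + 12.7881*c^4 + 16.3471*c^3 - 1.2696*c^2 + 13.5324*c - 5.456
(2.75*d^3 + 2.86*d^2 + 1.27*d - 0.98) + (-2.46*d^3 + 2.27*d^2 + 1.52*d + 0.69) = 0.29*d^3 + 5.13*d^2 + 2.79*d - 0.29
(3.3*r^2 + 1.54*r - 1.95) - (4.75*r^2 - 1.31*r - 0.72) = -1.45*r^2 + 2.85*r - 1.23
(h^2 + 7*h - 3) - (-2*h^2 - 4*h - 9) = 3*h^2 + 11*h + 6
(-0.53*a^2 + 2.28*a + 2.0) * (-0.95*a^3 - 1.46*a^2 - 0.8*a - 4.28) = 0.5035*a^5 - 1.3922*a^4 - 4.8048*a^3 - 2.4756*a^2 - 11.3584*a - 8.56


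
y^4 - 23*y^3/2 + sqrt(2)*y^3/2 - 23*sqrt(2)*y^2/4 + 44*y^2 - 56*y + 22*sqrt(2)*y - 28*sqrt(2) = (y - 4)^2*(y - 7/2)*(y + sqrt(2)/2)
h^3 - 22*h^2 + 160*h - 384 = (h - 8)^2*(h - 6)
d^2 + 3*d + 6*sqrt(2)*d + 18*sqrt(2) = (d + 3)*(d + 6*sqrt(2))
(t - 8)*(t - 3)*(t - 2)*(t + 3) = t^4 - 10*t^3 + 7*t^2 + 90*t - 144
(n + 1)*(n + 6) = n^2 + 7*n + 6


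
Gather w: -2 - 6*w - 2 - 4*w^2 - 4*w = -4*w^2 - 10*w - 4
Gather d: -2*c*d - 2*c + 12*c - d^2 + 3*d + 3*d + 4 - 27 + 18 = 10*c - d^2 + d*(6 - 2*c) - 5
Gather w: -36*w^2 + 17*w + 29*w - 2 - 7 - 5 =-36*w^2 + 46*w - 14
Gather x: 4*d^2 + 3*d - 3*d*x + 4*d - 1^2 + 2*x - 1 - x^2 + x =4*d^2 + 7*d - x^2 + x*(3 - 3*d) - 2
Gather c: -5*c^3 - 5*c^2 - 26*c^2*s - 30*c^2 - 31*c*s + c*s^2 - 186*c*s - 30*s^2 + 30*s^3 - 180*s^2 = -5*c^3 + c^2*(-26*s - 35) + c*(s^2 - 217*s) + 30*s^3 - 210*s^2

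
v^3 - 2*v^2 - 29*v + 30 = (v - 6)*(v - 1)*(v + 5)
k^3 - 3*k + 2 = (k - 1)^2*(k + 2)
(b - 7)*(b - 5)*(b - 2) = b^3 - 14*b^2 + 59*b - 70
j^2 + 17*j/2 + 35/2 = (j + 7/2)*(j + 5)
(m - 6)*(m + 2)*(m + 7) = m^3 + 3*m^2 - 40*m - 84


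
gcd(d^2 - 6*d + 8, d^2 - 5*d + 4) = d - 4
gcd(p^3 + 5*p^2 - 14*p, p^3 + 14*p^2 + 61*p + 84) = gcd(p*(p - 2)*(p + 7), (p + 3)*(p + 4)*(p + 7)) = p + 7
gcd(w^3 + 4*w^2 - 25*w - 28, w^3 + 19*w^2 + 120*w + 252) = w + 7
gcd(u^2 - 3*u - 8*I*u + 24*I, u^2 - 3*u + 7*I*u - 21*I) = u - 3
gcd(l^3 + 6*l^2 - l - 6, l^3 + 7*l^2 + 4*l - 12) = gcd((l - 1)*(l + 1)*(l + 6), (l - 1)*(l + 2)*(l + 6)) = l^2 + 5*l - 6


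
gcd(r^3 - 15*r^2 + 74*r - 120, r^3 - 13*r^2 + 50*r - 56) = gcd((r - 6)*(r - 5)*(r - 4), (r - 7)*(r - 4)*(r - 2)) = r - 4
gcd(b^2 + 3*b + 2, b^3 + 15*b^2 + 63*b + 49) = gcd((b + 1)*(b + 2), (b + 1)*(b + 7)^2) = b + 1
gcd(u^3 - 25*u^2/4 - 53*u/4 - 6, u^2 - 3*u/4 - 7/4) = u + 1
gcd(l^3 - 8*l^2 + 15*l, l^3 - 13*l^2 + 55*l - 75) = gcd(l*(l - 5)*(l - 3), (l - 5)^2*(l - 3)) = l^2 - 8*l + 15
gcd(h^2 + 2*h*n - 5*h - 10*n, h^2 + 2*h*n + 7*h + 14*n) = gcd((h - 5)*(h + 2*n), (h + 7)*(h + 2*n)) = h + 2*n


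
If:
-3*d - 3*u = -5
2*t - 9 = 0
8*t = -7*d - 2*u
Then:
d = -118/15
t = 9/2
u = 143/15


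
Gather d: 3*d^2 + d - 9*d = 3*d^2 - 8*d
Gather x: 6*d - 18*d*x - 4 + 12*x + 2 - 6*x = 6*d + x*(6 - 18*d) - 2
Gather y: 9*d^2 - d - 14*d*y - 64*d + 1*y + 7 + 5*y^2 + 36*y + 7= 9*d^2 - 65*d + 5*y^2 + y*(37 - 14*d) + 14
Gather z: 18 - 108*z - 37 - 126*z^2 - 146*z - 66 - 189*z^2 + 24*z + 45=-315*z^2 - 230*z - 40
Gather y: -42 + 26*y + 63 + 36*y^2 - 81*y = 36*y^2 - 55*y + 21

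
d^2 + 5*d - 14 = (d - 2)*(d + 7)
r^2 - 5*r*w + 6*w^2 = (r - 3*w)*(r - 2*w)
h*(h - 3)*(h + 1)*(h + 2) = h^4 - 7*h^2 - 6*h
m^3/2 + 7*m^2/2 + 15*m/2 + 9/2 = (m/2 + 1/2)*(m + 3)^2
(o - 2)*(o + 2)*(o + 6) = o^3 + 6*o^2 - 4*o - 24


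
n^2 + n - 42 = (n - 6)*(n + 7)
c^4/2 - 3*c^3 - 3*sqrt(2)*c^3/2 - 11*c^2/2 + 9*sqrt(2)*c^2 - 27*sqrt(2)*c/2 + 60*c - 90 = (c/2 + sqrt(2))*(c - 3)^2*(c - 5*sqrt(2))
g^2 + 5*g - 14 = (g - 2)*(g + 7)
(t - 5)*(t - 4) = t^2 - 9*t + 20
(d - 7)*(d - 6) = d^2 - 13*d + 42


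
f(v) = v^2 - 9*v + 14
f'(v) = 2*v - 9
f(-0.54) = 19.15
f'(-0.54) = -10.08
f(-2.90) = 48.51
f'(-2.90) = -14.80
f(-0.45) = 18.25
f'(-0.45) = -9.90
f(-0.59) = 19.66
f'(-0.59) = -10.18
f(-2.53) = 43.17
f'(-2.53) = -14.06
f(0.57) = 9.19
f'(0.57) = -7.86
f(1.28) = 4.12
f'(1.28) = -6.44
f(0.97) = 6.21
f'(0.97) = -7.06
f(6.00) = -4.00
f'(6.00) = 3.00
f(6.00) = -4.00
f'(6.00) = 3.00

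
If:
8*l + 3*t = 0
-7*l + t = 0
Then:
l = 0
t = 0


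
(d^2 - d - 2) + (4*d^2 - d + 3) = 5*d^2 - 2*d + 1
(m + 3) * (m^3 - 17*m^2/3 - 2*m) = m^4 - 8*m^3/3 - 19*m^2 - 6*m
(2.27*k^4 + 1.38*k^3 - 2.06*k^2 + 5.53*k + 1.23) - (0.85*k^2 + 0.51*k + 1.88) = 2.27*k^4 + 1.38*k^3 - 2.91*k^2 + 5.02*k - 0.65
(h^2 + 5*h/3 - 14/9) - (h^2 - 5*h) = 20*h/3 - 14/9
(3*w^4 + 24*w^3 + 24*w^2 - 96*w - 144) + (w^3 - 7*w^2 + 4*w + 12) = 3*w^4 + 25*w^3 + 17*w^2 - 92*w - 132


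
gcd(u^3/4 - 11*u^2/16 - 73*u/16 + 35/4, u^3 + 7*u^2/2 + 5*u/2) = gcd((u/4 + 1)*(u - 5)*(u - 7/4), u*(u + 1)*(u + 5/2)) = 1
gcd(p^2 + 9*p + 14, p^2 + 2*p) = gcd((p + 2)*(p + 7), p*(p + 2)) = p + 2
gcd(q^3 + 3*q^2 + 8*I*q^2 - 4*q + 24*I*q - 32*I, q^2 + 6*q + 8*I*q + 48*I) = q + 8*I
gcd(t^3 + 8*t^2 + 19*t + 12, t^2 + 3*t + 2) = t + 1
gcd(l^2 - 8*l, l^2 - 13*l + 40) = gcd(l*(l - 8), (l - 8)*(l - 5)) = l - 8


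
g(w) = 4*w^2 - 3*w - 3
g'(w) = 8*w - 3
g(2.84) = 20.74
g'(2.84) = 19.72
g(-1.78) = 15.01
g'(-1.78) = -17.24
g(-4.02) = 73.70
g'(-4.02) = -35.16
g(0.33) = -3.55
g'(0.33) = -0.36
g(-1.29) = 7.53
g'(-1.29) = -13.32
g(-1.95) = 18.06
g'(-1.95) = -18.60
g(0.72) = -3.09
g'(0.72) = 2.76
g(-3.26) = 49.29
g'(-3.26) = -29.08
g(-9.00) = 348.00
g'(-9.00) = -75.00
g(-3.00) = 42.00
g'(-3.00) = -27.00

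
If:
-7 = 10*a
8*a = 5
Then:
No Solution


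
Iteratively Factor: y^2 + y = (y)*(y + 1)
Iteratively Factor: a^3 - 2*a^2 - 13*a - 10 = (a - 5)*(a^2 + 3*a + 2) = (a - 5)*(a + 1)*(a + 2)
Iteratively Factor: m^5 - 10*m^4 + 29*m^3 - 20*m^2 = (m - 5)*(m^4 - 5*m^3 + 4*m^2) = (m - 5)*(m - 4)*(m^3 - m^2) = m*(m - 5)*(m - 4)*(m^2 - m) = m^2*(m - 5)*(m - 4)*(m - 1)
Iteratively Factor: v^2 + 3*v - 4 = (v - 1)*(v + 4)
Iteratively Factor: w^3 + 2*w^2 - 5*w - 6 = (w + 1)*(w^2 + w - 6) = (w + 1)*(w + 3)*(w - 2)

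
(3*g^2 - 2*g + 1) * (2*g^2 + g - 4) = 6*g^4 - g^3 - 12*g^2 + 9*g - 4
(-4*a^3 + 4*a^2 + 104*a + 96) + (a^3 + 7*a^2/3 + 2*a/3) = -3*a^3 + 19*a^2/3 + 314*a/3 + 96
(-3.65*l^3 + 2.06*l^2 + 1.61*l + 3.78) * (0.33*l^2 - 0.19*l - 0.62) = -1.2045*l^5 + 1.3733*l^4 + 2.4029*l^3 - 0.3357*l^2 - 1.7164*l - 2.3436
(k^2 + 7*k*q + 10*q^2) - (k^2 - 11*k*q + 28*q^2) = 18*k*q - 18*q^2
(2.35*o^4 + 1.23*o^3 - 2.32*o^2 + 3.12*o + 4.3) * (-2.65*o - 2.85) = -6.2275*o^5 - 9.957*o^4 + 2.6425*o^3 - 1.656*o^2 - 20.287*o - 12.255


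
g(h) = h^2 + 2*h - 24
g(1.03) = -20.88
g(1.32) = -19.62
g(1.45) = -19.00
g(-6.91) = 9.93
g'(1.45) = 4.90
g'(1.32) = 4.64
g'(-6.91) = -11.82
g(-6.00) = 0.00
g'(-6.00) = -10.00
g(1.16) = -20.33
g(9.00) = 75.00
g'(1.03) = 4.06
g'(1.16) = 4.32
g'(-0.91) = 0.18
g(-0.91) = -24.99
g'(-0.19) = 1.62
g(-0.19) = -24.34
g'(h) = 2*h + 2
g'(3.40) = 8.80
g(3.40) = -5.64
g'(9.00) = 20.00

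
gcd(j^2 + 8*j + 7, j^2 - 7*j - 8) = j + 1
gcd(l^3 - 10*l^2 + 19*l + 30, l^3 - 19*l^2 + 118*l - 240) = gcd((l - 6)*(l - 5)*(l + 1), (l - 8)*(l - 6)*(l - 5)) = l^2 - 11*l + 30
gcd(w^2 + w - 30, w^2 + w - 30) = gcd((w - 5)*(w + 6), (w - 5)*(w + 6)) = w^2 + w - 30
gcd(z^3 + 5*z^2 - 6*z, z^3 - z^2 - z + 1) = z - 1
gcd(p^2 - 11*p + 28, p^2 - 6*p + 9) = 1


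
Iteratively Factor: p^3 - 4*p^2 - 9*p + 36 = (p - 3)*(p^2 - p - 12) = (p - 3)*(p + 3)*(p - 4)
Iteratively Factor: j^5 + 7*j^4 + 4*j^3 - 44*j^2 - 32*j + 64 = (j + 4)*(j^4 + 3*j^3 - 8*j^2 - 12*j + 16) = (j - 1)*(j + 4)*(j^3 + 4*j^2 - 4*j - 16) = (j - 2)*(j - 1)*(j + 4)*(j^2 + 6*j + 8) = (j - 2)*(j - 1)*(j + 2)*(j + 4)*(j + 4)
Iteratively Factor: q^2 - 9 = (q - 3)*(q + 3)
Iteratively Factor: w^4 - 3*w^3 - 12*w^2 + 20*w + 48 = (w - 3)*(w^3 - 12*w - 16) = (w - 4)*(w - 3)*(w^2 + 4*w + 4) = (w - 4)*(w - 3)*(w + 2)*(w + 2)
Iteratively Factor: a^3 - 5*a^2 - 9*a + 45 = (a - 3)*(a^2 - 2*a - 15) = (a - 5)*(a - 3)*(a + 3)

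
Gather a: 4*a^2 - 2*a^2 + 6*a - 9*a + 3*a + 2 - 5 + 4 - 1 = 2*a^2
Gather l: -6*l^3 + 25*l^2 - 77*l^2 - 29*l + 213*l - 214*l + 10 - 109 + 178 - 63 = -6*l^3 - 52*l^2 - 30*l + 16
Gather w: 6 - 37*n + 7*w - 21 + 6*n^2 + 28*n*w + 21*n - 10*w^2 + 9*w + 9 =6*n^2 - 16*n - 10*w^2 + w*(28*n + 16) - 6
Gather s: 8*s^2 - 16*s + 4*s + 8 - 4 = 8*s^2 - 12*s + 4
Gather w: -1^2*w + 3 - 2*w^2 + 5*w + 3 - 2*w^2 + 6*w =-4*w^2 + 10*w + 6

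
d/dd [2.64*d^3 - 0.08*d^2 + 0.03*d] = 7.92*d^2 - 0.16*d + 0.03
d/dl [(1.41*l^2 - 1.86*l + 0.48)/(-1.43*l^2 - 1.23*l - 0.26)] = (-4.3941*l^2 + 0.6396*l + 1.074)/(2.0449*l^4 + 3.5178*l^3 + 2.2565*l^2 + 0.6396*l + 0.0676)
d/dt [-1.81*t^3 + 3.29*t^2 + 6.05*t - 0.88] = -5.43*t^2 + 6.58*t + 6.05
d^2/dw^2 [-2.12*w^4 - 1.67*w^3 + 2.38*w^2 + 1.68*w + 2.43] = -25.44*w^2 - 10.02*w + 4.76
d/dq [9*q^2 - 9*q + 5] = 18*q - 9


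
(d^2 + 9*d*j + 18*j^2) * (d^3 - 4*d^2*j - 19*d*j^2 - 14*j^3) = d^5 + 5*d^4*j - 37*d^3*j^2 - 257*d^2*j^3 - 468*d*j^4 - 252*j^5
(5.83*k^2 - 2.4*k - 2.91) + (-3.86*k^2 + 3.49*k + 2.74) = 1.97*k^2 + 1.09*k - 0.17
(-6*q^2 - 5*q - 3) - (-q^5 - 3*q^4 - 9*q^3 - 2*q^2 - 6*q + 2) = q^5 + 3*q^4 + 9*q^3 - 4*q^2 + q - 5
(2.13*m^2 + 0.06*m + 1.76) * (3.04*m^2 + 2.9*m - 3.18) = 6.4752*m^4 + 6.3594*m^3 - 1.249*m^2 + 4.9132*m - 5.5968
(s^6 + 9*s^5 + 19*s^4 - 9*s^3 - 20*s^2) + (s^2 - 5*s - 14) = s^6 + 9*s^5 + 19*s^4 - 9*s^3 - 19*s^2 - 5*s - 14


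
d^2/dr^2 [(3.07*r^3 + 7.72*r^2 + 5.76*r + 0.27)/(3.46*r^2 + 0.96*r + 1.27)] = (1.13686837721616e-13*r^4 + 65.3055640000002*r^3 - 161.687688*r^2 - 116.772942*r + 8.982788)/(41.421736*r^6 + 34.478208*r^5 + 55.178004*r^4 + 26.195328*r^3 + 20.253198*r^2 + 4.645152*r + 2.048383)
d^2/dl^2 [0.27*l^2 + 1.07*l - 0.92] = 0.540000000000000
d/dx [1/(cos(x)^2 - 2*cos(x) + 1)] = 2*sin(x)/(cos(x) - 1)^3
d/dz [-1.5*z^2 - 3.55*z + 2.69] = -3.0*z - 3.55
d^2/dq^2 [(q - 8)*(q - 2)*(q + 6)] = 6*q - 8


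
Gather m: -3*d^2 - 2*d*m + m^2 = -3*d^2 - 2*d*m + m^2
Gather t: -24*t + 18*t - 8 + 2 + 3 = -6*t - 3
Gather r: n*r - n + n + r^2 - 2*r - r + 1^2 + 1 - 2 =r^2 + r*(n - 3)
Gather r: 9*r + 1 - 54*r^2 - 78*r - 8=-54*r^2 - 69*r - 7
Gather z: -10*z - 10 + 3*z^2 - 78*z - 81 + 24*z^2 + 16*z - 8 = 27*z^2 - 72*z - 99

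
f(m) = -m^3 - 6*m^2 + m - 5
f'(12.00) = -575.00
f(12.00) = -2585.00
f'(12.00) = -575.00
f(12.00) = -2585.00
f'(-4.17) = -1.13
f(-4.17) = -40.99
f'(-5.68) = -27.63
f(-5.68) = -21.00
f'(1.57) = -25.23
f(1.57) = -22.09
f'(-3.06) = 9.63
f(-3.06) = -35.59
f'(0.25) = -2.19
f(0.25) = -5.14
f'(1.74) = -28.96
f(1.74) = -26.69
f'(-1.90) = 12.97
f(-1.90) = -21.70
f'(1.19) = -17.53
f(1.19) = -13.99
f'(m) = -3*m^2 - 12*m + 1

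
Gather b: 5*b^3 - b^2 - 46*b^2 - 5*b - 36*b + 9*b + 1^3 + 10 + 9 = 5*b^3 - 47*b^2 - 32*b + 20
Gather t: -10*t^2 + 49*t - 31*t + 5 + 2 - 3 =-10*t^2 + 18*t + 4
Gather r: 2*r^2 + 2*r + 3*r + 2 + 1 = 2*r^2 + 5*r + 3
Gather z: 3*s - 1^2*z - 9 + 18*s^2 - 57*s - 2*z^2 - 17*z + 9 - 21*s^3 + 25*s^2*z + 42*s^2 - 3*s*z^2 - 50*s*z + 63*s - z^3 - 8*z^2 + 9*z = -21*s^3 + 60*s^2 + 9*s - z^3 + z^2*(-3*s - 10) + z*(25*s^2 - 50*s - 9)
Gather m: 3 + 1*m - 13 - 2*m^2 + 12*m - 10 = -2*m^2 + 13*m - 20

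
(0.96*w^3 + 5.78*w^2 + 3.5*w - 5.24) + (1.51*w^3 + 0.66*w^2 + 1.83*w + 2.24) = 2.47*w^3 + 6.44*w^2 + 5.33*w - 3.0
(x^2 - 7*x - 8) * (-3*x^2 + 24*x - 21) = -3*x^4 + 45*x^3 - 165*x^2 - 45*x + 168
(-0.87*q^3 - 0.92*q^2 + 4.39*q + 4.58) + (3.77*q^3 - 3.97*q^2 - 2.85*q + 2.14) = 2.9*q^3 - 4.89*q^2 + 1.54*q + 6.72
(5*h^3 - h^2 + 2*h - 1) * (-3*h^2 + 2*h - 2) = -15*h^5 + 13*h^4 - 18*h^3 + 9*h^2 - 6*h + 2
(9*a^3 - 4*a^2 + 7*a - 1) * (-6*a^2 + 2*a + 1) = -54*a^5 + 42*a^4 - 41*a^3 + 16*a^2 + 5*a - 1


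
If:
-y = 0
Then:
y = 0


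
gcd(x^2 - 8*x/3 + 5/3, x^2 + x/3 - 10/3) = x - 5/3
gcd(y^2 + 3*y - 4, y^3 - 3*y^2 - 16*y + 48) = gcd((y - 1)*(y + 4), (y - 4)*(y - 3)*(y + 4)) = y + 4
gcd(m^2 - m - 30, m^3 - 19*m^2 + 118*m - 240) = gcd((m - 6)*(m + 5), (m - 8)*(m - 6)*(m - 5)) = m - 6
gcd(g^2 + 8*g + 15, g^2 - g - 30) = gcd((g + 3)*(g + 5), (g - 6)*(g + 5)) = g + 5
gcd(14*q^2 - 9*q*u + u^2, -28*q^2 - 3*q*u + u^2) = 7*q - u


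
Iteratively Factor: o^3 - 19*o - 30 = (o - 5)*(o^2 + 5*o + 6) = (o - 5)*(o + 3)*(o + 2)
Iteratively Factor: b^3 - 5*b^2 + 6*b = (b)*(b^2 - 5*b + 6) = b*(b - 2)*(b - 3)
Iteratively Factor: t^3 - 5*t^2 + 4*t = (t - 1)*(t^2 - 4*t) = t*(t - 1)*(t - 4)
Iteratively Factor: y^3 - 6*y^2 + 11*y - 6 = (y - 3)*(y^2 - 3*y + 2) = (y - 3)*(y - 1)*(y - 2)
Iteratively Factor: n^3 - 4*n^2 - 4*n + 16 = (n + 2)*(n^2 - 6*n + 8) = (n - 2)*(n + 2)*(n - 4)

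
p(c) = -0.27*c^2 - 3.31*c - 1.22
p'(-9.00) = 1.55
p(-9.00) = 6.70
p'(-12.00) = 3.17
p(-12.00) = -0.38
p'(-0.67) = -2.95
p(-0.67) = 0.88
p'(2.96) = -4.91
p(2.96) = -13.38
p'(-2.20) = -2.12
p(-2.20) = 4.76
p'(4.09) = -5.52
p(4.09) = -19.27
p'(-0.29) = -3.15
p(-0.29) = -0.28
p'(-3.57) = -1.38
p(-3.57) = 7.16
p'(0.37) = -3.51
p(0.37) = -2.48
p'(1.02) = -3.86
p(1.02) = -4.88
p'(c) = -0.54*c - 3.31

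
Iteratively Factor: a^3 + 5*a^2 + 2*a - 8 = (a + 2)*(a^2 + 3*a - 4) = (a - 1)*(a + 2)*(a + 4)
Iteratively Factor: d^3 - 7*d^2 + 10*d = (d - 5)*(d^2 - 2*d) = (d - 5)*(d - 2)*(d)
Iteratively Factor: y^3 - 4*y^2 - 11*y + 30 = (y - 5)*(y^2 + y - 6) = (y - 5)*(y + 3)*(y - 2)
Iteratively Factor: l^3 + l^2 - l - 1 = (l + 1)*(l^2 - 1) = (l - 1)*(l + 1)*(l + 1)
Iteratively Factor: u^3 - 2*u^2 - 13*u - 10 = (u - 5)*(u^2 + 3*u + 2) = (u - 5)*(u + 2)*(u + 1)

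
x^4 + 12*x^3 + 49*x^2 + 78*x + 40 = (x + 1)*(x + 2)*(x + 4)*(x + 5)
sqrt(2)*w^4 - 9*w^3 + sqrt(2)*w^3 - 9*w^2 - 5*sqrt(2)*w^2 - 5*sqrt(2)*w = w*(w + 1)*(w - 5*sqrt(2))*(sqrt(2)*w + 1)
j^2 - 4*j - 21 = (j - 7)*(j + 3)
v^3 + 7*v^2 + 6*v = v*(v + 1)*(v + 6)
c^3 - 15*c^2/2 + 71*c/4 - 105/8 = (c - 7/2)*(c - 5/2)*(c - 3/2)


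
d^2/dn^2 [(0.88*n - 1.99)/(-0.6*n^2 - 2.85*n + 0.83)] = (-(0.88*n - 1.99)*(1.2*n + 2.85)*(2.4*n + 5.7) + (3.168*n + 2.628)*(0.6*n^2 + 2.85*n - 0.83))/(0.6*n^2 + 2.85*n - 0.83)^3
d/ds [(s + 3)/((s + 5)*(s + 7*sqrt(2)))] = (-(s + 3)*(s + 5) - (s + 3)*(s + 7*sqrt(2)) + (s + 5)*(s + 7*sqrt(2)))/((s + 5)^2*(s + 7*sqrt(2))^2)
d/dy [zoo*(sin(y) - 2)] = zoo*cos(y)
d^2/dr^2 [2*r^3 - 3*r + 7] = 12*r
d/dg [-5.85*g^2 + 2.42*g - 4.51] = 2.42 - 11.7*g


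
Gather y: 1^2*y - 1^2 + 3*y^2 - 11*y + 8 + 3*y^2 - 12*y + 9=6*y^2 - 22*y + 16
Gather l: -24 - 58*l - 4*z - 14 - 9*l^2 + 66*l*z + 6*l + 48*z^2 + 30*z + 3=-9*l^2 + l*(66*z - 52) + 48*z^2 + 26*z - 35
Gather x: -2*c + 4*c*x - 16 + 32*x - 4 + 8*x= -2*c + x*(4*c + 40) - 20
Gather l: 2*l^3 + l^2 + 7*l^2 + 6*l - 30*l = 2*l^3 + 8*l^2 - 24*l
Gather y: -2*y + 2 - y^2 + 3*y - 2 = -y^2 + y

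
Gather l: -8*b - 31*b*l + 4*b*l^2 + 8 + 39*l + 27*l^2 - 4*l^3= -8*b - 4*l^3 + l^2*(4*b + 27) + l*(39 - 31*b) + 8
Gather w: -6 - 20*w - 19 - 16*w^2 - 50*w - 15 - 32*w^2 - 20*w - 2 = -48*w^2 - 90*w - 42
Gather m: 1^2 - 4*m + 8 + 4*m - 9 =0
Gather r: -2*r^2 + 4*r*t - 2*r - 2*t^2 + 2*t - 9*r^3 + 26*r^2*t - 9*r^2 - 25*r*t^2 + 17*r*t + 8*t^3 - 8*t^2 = -9*r^3 + r^2*(26*t - 11) + r*(-25*t^2 + 21*t - 2) + 8*t^3 - 10*t^2 + 2*t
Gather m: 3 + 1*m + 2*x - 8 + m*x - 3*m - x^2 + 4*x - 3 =m*(x - 2) - x^2 + 6*x - 8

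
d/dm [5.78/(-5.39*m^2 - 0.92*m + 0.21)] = (62.3084*m + 5.3176)/(5.39*m^2 + 0.92*m - 0.21)^2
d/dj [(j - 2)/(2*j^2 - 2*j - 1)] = (-2*j^2 + 8*j - 5)/(4*j^4 - 8*j^3 + 4*j + 1)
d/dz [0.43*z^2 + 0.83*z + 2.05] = 0.86*z + 0.83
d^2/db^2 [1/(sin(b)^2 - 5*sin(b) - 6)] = (-4*sin(b)^3 + 19*sin(b)^2 - 62*sin(b) + 62)/((sin(b) - 6)^3*(sin(b) + 1)^2)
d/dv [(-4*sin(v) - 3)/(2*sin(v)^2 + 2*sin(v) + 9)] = 2*(4*sin(v)^2 + 6*sin(v) - 15)*cos(v)/(2*sin(v) - cos(2*v) + 10)^2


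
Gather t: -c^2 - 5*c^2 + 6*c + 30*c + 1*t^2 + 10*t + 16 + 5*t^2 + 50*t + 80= -6*c^2 + 36*c + 6*t^2 + 60*t + 96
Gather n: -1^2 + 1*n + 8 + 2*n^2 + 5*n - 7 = 2*n^2 + 6*n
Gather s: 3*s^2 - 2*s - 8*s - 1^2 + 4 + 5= 3*s^2 - 10*s + 8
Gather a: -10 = -10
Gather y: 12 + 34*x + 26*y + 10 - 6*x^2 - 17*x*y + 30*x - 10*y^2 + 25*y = -6*x^2 + 64*x - 10*y^2 + y*(51 - 17*x) + 22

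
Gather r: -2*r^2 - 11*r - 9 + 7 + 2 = -2*r^2 - 11*r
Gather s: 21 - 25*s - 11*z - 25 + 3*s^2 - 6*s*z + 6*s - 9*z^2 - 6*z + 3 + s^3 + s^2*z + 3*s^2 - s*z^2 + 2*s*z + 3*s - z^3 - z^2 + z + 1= s^3 + s^2*(z + 6) + s*(-z^2 - 4*z - 16) - z^3 - 10*z^2 - 16*z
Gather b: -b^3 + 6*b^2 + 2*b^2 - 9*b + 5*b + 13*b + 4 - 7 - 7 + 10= -b^3 + 8*b^2 + 9*b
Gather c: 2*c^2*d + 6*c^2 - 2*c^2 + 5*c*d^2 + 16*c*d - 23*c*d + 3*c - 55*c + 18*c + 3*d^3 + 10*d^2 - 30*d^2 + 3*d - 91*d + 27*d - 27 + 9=c^2*(2*d + 4) + c*(5*d^2 - 7*d - 34) + 3*d^3 - 20*d^2 - 61*d - 18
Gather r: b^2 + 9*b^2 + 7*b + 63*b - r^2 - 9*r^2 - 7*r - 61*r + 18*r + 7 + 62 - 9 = 10*b^2 + 70*b - 10*r^2 - 50*r + 60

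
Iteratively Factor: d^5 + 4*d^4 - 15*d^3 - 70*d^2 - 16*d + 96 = (d + 4)*(d^4 - 15*d^2 - 10*d + 24) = (d + 3)*(d + 4)*(d^3 - 3*d^2 - 6*d + 8) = (d - 4)*(d + 3)*(d + 4)*(d^2 + d - 2) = (d - 4)*(d + 2)*(d + 3)*(d + 4)*(d - 1)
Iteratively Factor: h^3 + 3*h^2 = (h)*(h^2 + 3*h) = h^2*(h + 3)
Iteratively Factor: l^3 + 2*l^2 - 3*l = (l + 3)*(l^2 - l) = l*(l + 3)*(l - 1)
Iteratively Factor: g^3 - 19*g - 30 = (g + 2)*(g^2 - 2*g - 15) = (g - 5)*(g + 2)*(g + 3)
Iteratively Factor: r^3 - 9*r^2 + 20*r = (r)*(r^2 - 9*r + 20) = r*(r - 5)*(r - 4)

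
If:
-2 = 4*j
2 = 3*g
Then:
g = 2/3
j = -1/2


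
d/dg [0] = 0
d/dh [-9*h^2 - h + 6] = -18*h - 1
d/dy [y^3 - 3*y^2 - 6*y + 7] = 3*y^2 - 6*y - 6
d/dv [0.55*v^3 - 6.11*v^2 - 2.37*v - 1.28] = 1.65*v^2 - 12.22*v - 2.37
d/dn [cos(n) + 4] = -sin(n)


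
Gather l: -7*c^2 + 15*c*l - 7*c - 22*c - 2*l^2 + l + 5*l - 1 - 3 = -7*c^2 - 29*c - 2*l^2 + l*(15*c + 6) - 4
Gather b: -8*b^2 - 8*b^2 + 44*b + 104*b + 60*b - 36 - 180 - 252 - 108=-16*b^2 + 208*b - 576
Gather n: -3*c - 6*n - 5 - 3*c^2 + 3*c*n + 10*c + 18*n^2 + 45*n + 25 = -3*c^2 + 7*c + 18*n^2 + n*(3*c + 39) + 20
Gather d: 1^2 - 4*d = 1 - 4*d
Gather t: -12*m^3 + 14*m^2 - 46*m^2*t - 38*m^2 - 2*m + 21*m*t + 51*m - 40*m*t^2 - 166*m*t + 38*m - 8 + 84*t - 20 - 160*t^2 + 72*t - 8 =-12*m^3 - 24*m^2 + 87*m + t^2*(-40*m - 160) + t*(-46*m^2 - 145*m + 156) - 36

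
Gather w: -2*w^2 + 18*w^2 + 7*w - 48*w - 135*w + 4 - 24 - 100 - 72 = 16*w^2 - 176*w - 192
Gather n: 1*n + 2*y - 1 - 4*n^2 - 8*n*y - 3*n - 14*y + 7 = -4*n^2 + n*(-8*y - 2) - 12*y + 6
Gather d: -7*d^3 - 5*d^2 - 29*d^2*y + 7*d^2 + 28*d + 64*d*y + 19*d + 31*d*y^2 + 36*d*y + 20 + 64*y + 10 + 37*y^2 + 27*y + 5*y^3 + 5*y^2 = -7*d^3 + d^2*(2 - 29*y) + d*(31*y^2 + 100*y + 47) + 5*y^3 + 42*y^2 + 91*y + 30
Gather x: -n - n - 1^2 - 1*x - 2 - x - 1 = -2*n - 2*x - 4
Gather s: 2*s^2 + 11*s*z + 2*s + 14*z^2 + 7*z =2*s^2 + s*(11*z + 2) + 14*z^2 + 7*z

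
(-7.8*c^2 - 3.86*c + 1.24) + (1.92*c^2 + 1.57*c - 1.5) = -5.88*c^2 - 2.29*c - 0.26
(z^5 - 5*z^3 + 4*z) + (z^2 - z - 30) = z^5 - 5*z^3 + z^2 + 3*z - 30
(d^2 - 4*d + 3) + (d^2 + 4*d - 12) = 2*d^2 - 9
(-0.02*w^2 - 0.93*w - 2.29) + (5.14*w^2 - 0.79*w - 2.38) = 5.12*w^2 - 1.72*w - 4.67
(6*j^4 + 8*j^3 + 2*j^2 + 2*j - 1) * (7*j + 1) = 42*j^5 + 62*j^4 + 22*j^3 + 16*j^2 - 5*j - 1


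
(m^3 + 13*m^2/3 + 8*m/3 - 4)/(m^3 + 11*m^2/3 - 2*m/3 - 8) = (3*m - 2)/(3*m - 4)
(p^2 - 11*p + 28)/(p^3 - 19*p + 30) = (p^2 - 11*p + 28)/(p^3 - 19*p + 30)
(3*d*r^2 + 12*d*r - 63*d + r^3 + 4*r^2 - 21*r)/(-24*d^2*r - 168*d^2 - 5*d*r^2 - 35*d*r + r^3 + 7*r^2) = (r - 3)/(-8*d + r)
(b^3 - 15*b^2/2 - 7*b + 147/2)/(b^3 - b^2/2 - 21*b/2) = (b - 7)/b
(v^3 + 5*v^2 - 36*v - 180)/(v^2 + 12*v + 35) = (v^2 - 36)/(v + 7)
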